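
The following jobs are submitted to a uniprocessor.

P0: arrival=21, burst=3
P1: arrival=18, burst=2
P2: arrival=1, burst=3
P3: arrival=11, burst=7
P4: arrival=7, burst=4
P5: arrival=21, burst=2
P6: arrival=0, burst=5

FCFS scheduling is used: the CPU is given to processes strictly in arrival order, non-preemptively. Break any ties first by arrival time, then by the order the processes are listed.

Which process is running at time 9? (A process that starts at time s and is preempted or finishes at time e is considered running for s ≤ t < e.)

Timeline: | P6 0-5 | P2 5-8 | P4 8-12 | P3 12-19 | P1 19-21 | P0 21-24 | P5 24-26 |
Completion: P0=24  P1=21  P2=8  P3=19  P4=12  P5=26  P6=5
Turnaround (C−A): P0=3  P1=3  P2=7  P3=8  P4=5  P5=5  P6=5

P4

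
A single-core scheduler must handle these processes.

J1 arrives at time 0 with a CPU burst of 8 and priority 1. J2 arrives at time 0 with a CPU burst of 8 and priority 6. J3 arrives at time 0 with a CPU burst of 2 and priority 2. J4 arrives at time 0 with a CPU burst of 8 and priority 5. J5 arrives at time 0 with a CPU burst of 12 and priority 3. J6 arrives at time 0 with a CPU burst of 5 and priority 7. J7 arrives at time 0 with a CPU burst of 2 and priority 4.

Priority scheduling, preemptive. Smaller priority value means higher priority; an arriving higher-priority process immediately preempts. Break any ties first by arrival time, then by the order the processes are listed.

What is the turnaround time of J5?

22

Timeline: | J1 0-8 | J3 8-10 | J5 10-22 | J7 22-24 | J4 24-32 | J2 32-40 | J6 40-45 |
Completion: J1=8  J2=40  J3=10  J4=32  J5=22  J6=45  J7=24
Turnaround(J5) = completion − arrival = 22 − 0 = 22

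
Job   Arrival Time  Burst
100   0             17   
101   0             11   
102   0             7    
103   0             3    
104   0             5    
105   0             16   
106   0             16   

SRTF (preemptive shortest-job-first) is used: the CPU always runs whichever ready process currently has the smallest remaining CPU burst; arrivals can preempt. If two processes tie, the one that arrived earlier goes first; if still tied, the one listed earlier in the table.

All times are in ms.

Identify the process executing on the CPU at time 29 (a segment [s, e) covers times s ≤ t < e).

Schedule: | 103 0-3 | 104 3-8 | 102 8-15 | 101 15-26 | 105 26-42 | 106 42-58 | 100 58-75 |
Completion: 100=75  101=26  102=15  103=3  104=8  105=42  106=58

105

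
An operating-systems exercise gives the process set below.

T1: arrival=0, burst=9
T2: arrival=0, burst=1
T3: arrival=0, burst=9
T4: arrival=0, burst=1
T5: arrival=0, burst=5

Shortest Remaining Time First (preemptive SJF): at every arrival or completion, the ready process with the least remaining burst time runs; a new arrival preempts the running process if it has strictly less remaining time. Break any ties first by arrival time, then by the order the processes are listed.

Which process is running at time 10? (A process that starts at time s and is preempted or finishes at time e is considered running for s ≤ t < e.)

T1

Gantt: | T2 0-1 | T4 1-2 | T5 2-7 | T1 7-16 | T3 16-25 |
Completion: T1=16  T2=1  T3=25  T4=2  T5=7
Turnaround (C−A): T1=16  T2=1  T3=25  T4=2  T5=7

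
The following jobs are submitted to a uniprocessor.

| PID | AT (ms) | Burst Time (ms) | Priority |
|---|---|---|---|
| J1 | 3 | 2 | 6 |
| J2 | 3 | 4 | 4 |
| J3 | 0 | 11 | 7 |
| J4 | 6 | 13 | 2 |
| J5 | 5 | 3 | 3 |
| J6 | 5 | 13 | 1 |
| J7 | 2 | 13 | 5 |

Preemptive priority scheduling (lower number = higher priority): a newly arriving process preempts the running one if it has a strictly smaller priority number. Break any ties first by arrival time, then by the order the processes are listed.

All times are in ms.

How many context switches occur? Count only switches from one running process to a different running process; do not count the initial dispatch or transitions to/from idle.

9

Schedule: | J3 0-2 | J7 2-3 | J2 3-5 | J6 5-18 | J4 18-31 | J5 31-34 | J2 34-36 | J7 36-48 | J1 48-50 | J3 50-59 |
Completion: J1=50  J2=36  J3=59  J4=31  J5=34  J6=18  J7=48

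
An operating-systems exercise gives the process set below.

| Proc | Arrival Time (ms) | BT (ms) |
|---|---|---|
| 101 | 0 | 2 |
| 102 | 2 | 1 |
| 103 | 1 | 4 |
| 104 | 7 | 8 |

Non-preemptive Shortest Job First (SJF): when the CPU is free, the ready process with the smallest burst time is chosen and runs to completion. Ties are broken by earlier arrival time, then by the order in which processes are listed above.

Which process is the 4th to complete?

Schedule: | 101 0-2 | 102 2-3 | 103 3-7 | 104 7-15 |
Completion: 101=2  102=3  103=7  104=15
Turnaround (C−A): 101=2  102=1  103=6  104=8
Finish order: 101 → 102 → 103 → 104

104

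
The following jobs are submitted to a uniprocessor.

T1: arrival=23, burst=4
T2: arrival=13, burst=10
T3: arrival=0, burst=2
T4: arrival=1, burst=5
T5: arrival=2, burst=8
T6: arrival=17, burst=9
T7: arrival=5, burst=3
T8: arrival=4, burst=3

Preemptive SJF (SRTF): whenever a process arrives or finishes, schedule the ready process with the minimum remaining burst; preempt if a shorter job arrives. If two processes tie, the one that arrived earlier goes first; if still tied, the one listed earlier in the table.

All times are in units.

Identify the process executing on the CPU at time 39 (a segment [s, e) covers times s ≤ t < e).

T2

Gantt: | T3 0-2 | T4 2-7 | T8 7-10 | T7 10-13 | T5 13-21 | T6 21-23 | T1 23-27 | T6 27-34 | T2 34-44 |
Completion: T1=27  T2=44  T3=2  T4=7  T5=21  T6=34  T7=13  T8=10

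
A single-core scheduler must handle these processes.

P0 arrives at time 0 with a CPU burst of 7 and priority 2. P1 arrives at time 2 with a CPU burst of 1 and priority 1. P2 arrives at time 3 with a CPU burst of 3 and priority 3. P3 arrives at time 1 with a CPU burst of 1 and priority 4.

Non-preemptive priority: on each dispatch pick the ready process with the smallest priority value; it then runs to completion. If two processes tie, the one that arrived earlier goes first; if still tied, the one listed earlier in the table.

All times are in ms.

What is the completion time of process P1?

Gantt: | P0 0-7 | P1 7-8 | P2 8-11 | P3 11-12 |
Completion: P0=7  P1=8  P2=11  P3=12
Turnaround (C−A): P0=7  P1=6  P2=8  P3=11

8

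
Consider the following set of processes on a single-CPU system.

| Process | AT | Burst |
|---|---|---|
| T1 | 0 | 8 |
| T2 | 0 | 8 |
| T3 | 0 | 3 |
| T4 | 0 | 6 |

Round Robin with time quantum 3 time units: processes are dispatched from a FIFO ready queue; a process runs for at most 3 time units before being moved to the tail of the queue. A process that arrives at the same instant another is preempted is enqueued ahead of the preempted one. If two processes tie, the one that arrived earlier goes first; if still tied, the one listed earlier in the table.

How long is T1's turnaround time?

Gantt: | T1 0-3 | T2 3-6 | T3 6-9 | T4 9-12 | T1 12-15 | T2 15-18 | T4 18-21 | T1 21-23 | T2 23-25 |
Completion: T1=23  T2=25  T3=9  T4=21
Turnaround (C−A): T1=23  T2=25  T3=9  T4=21
Turnaround(T1) = completion − arrival = 23 − 0 = 23

23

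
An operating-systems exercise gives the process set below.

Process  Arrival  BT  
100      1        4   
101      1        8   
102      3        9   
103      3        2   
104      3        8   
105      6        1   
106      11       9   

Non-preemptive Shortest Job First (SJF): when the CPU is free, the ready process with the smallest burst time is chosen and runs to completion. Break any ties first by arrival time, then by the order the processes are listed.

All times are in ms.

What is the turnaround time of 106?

Gantt: | idle 0-1 | 100 1-5 | 103 5-7 | 105 7-8 | 101 8-16 | 104 16-24 | 102 24-33 | 106 33-42 |
Completion: 100=5  101=16  102=33  103=7  104=24  105=8  106=42
Turnaround (C−A): 100=4  101=15  102=30  103=4  104=21  105=2  106=31
Turnaround(106) = completion − arrival = 42 − 11 = 31

31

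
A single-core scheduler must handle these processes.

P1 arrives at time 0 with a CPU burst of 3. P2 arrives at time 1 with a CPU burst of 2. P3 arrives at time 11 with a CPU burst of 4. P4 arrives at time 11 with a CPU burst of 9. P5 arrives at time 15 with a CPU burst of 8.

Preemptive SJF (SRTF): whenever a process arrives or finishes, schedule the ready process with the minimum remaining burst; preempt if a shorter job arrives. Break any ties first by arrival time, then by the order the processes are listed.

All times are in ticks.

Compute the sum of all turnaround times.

Schedule: | P1 0-3 | P2 3-5 | idle 5-11 | P3 11-15 | P5 15-23 | P4 23-32 |
Completion: P1=3  P2=5  P3=15  P4=32  P5=23
Turnaround (C−A): P1=3  P2=4  P3=4  P4=21  P5=8
Turnaround = completion − arrival: P1=3, P2=4, P3=4, P4=21, P5=8
Total turnaround = 3 + 4 + 4 + 21 + 8 = 40

40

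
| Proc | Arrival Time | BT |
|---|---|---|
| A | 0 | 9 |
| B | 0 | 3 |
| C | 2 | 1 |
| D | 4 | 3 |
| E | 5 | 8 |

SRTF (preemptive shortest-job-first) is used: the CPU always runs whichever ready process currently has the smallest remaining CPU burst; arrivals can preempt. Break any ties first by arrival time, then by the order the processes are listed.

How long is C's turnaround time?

2

Gantt: | B 0-3 | C 3-4 | D 4-7 | E 7-15 | A 15-24 |
Completion: A=24  B=3  C=4  D=7  E=15
Turnaround(C) = completion − arrival = 4 − 2 = 2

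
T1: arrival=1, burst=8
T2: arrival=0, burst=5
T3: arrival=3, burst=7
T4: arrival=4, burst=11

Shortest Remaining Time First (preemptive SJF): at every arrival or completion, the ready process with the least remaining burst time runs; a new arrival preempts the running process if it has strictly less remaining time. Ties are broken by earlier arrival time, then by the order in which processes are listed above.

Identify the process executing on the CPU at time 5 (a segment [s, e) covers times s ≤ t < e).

T3

Timeline: | T2 0-5 | T3 5-12 | T1 12-20 | T4 20-31 |
Completion: T1=20  T2=5  T3=12  T4=31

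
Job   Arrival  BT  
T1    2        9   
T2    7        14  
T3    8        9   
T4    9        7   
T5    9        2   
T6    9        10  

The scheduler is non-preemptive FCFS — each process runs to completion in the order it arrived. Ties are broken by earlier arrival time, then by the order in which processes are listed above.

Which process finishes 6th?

T6

Timeline: | idle 0-2 | T1 2-11 | T2 11-25 | T3 25-34 | T4 34-41 | T5 41-43 | T6 43-53 |
Completion: T1=11  T2=25  T3=34  T4=41  T5=43  T6=53
Finish order: T1 → T2 → T3 → T4 → T5 → T6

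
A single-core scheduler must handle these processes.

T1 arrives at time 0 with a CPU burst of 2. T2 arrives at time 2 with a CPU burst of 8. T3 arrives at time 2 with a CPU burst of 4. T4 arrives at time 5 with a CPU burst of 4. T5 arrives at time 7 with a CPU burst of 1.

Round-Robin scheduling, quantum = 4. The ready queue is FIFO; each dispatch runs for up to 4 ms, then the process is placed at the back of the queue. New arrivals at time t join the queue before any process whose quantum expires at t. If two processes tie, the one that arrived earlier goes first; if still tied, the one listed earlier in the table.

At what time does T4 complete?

Timeline: | T1 0-2 | T2 2-6 | T3 6-10 | T4 10-14 | T2 14-18 | T5 18-19 |
Completion: T1=2  T2=18  T3=10  T4=14  T5=19
Turnaround (C−A): T1=2  T2=16  T3=8  T4=9  T5=12

14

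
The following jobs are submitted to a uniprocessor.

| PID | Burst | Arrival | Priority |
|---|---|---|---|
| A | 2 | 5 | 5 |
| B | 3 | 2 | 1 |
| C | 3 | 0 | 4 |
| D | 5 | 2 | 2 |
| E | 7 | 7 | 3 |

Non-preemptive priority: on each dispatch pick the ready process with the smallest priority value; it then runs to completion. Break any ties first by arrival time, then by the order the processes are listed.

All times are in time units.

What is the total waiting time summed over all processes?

22

Timeline: | C 0-3 | B 3-6 | D 6-11 | E 11-18 | A 18-20 |
Completion: A=20  B=6  C=3  D=11  E=18
Turnaround (C−A): A=15  B=4  C=3  D=9  E=11
Waiting = turnaround − burst: A=13, B=1, C=0, D=4, E=4
Total waiting = 13 + 1 + 0 + 4 + 4 = 22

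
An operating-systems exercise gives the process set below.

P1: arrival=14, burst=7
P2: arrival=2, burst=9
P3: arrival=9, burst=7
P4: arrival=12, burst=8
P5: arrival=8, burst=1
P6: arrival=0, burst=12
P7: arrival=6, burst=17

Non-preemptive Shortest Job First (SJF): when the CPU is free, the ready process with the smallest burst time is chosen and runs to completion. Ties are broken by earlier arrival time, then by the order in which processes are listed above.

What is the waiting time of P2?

Gantt: | P6 0-12 | P5 12-13 | P3 13-20 | P1 20-27 | P4 27-35 | P2 35-44 | P7 44-61 |
Completion: P1=27  P2=44  P3=20  P4=35  P5=13  P6=12  P7=61
Turnaround (C−A): P1=13  P2=42  P3=11  P4=23  P5=5  P6=12  P7=55
Waiting(P2) = turnaround − burst = 42 − 9 = 33

33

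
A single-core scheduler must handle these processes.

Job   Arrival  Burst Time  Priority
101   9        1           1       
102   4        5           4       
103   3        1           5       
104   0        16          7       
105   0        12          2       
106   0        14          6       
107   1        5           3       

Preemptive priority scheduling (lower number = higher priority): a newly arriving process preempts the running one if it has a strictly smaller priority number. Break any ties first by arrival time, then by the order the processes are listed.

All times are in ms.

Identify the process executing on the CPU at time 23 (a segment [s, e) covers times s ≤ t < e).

Timeline: | 105 0-9 | 101 9-10 | 105 10-13 | 107 13-18 | 102 18-23 | 103 23-24 | 106 24-38 | 104 38-54 |
Completion: 101=10  102=23  103=24  104=54  105=13  106=38  107=18

103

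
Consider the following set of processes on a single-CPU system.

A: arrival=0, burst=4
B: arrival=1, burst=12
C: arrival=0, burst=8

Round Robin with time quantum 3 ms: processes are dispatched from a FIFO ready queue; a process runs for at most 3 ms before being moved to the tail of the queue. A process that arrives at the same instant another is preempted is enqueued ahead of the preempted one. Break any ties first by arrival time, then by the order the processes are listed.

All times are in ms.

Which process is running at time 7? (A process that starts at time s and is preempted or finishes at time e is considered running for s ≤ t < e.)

B

Gantt: | A 0-3 | C 3-6 | B 6-9 | A 9-10 | C 10-13 | B 13-16 | C 16-18 | B 18-24 |
Completion: A=10  B=24  C=18
Turnaround (C−A): A=10  B=23  C=18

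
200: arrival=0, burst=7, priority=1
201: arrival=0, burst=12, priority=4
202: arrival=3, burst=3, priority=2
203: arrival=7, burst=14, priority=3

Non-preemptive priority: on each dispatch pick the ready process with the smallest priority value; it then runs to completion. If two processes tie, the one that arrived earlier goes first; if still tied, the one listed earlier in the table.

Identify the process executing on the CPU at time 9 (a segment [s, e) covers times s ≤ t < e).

Schedule: | 200 0-7 | 202 7-10 | 203 10-24 | 201 24-36 |
Completion: 200=7  201=36  202=10  203=24
Turnaround (C−A): 200=7  201=36  202=7  203=17

202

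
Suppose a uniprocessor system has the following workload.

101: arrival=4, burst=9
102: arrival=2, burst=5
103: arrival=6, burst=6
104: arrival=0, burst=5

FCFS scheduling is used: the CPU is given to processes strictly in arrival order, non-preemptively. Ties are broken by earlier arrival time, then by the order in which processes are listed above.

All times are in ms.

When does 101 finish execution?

Timeline: | 104 0-5 | 102 5-10 | 101 10-19 | 103 19-25 |
Completion: 101=19  102=10  103=25  104=5
Turnaround (C−A): 101=15  102=8  103=19  104=5

19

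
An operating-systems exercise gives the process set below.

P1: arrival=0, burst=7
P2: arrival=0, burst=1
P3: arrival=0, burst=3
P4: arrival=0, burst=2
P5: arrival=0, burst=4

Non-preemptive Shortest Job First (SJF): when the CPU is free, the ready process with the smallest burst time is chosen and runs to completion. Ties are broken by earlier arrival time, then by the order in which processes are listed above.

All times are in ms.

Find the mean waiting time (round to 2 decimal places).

Timeline: | P2 0-1 | P4 1-3 | P3 3-6 | P5 6-10 | P1 10-17 |
Completion: P1=17  P2=1  P3=6  P4=3  P5=10
Waiting times: P1=10, P2=0, P3=3, P4=1, P5=6
Average waiting = (10+0+3+1+6) / 5 = 20/5 = 4.00

4.00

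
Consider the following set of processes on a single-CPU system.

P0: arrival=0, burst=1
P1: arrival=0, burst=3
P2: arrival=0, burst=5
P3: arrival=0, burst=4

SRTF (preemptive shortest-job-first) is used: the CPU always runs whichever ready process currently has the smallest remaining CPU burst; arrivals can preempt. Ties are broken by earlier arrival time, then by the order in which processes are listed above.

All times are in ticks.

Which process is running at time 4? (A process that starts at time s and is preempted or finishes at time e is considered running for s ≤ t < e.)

Timeline: | P0 0-1 | P1 1-4 | P3 4-8 | P2 8-13 |
Completion: P0=1  P1=4  P2=13  P3=8
Turnaround (C−A): P0=1  P1=4  P2=13  P3=8

P3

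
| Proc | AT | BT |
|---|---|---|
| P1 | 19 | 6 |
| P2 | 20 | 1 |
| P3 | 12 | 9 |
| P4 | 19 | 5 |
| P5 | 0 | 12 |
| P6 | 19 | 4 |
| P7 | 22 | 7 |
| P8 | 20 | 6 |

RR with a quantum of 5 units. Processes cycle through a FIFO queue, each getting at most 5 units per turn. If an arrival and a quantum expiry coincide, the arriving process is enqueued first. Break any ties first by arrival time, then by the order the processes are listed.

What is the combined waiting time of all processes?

99

Timeline: | P5 0-12 | P3 12-21 | P1 21-26 | P4 26-31 | P6 31-35 | P2 35-36 | P8 36-41 | P7 41-46 | P1 46-47 | P8 47-48 | P7 48-50 |
Completion: P1=47  P2=36  P3=21  P4=31  P5=12  P6=35  P7=50  P8=48
Waiting = turnaround − burst: P1=22, P2=15, P3=0, P4=7, P5=0, P6=12, P7=21, P8=22
Total waiting = 22 + 15 + 0 + 7 + 0 + 12 + 21 + 22 = 99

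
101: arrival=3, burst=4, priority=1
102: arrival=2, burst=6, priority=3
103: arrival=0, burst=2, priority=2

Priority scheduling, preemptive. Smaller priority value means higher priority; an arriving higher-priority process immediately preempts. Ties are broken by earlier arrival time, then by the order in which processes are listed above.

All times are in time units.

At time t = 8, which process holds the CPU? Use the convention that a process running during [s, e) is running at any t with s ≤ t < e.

Timeline: | 103 0-2 | 102 2-3 | 101 3-7 | 102 7-12 |
Completion: 101=7  102=12  103=2

102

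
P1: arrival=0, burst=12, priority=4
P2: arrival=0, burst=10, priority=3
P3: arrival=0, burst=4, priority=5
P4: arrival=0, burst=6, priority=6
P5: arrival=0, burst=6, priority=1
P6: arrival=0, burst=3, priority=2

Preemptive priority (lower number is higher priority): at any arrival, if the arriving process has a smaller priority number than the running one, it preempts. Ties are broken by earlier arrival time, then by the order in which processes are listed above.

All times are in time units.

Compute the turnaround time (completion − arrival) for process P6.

9

Schedule: | P5 0-6 | P6 6-9 | P2 9-19 | P1 19-31 | P3 31-35 | P4 35-41 |
Completion: P1=31  P2=19  P3=35  P4=41  P5=6  P6=9
Turnaround(P6) = completion − arrival = 9 − 0 = 9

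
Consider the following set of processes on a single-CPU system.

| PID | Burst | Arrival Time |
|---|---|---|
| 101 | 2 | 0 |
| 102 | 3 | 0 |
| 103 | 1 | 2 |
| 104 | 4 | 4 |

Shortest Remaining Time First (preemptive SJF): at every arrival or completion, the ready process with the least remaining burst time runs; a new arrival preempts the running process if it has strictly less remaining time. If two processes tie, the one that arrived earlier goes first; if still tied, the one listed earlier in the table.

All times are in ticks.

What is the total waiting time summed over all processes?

Gantt: | 101 0-2 | 103 2-3 | 102 3-6 | 104 6-10 |
Completion: 101=2  102=6  103=3  104=10
Waiting = turnaround − burst: 101=0, 102=3, 103=0, 104=2
Total waiting = 0 + 3 + 0 + 2 = 5

5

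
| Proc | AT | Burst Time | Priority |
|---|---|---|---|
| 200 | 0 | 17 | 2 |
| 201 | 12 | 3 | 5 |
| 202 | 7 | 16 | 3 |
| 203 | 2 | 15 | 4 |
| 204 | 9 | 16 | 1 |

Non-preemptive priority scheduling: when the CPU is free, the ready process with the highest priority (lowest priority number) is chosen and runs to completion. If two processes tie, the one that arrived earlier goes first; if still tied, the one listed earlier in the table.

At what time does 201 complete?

67

Schedule: | 200 0-17 | 204 17-33 | 202 33-49 | 203 49-64 | 201 64-67 |
Completion: 200=17  201=67  202=49  203=64  204=33
Turnaround (C−A): 200=17  201=55  202=42  203=62  204=24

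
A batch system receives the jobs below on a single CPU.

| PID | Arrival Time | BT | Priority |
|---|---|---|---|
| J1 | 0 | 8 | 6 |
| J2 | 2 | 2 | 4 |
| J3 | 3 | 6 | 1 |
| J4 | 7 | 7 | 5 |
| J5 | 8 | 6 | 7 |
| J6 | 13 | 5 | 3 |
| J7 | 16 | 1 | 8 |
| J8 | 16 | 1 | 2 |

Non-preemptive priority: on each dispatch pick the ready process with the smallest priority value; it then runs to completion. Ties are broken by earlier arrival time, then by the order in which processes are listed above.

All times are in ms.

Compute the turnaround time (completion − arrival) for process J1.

8

Timeline: | J1 0-8 | J3 8-14 | J6 14-19 | J8 19-20 | J2 20-22 | J4 22-29 | J5 29-35 | J7 35-36 |
Completion: J1=8  J2=22  J3=14  J4=29  J5=35  J6=19  J7=36  J8=20
Turnaround (C−A): J1=8  J2=20  J3=11  J4=22  J5=27  J6=6  J7=20  J8=4
Turnaround(J1) = completion − arrival = 8 − 0 = 8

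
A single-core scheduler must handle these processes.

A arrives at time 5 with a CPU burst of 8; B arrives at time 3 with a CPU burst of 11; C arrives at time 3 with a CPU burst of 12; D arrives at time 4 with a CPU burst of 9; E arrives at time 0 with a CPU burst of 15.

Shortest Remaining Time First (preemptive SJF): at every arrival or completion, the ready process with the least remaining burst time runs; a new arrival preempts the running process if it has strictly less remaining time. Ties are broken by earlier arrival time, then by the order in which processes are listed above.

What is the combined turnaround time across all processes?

Timeline: | E 0-3 | B 3-4 | D 4-13 | A 13-21 | B 21-31 | E 31-43 | C 43-55 |
Completion: A=21  B=31  C=55  D=13  E=43
Turnaround (C−A): A=16  B=28  C=52  D=9  E=43
Turnaround = completion − arrival: A=16, B=28, C=52, D=9, E=43
Total turnaround = 16 + 28 + 52 + 9 + 43 = 148

148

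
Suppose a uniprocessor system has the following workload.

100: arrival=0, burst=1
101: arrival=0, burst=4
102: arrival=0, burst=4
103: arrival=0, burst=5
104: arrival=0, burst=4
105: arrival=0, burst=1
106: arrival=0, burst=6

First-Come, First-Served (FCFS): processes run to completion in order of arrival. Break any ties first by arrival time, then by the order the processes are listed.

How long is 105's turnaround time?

Schedule: | 100 0-1 | 101 1-5 | 102 5-9 | 103 9-14 | 104 14-18 | 105 18-19 | 106 19-25 |
Completion: 100=1  101=5  102=9  103=14  104=18  105=19  106=25
Turnaround (C−A): 100=1  101=5  102=9  103=14  104=18  105=19  106=25
Turnaround(105) = completion − arrival = 19 − 0 = 19

19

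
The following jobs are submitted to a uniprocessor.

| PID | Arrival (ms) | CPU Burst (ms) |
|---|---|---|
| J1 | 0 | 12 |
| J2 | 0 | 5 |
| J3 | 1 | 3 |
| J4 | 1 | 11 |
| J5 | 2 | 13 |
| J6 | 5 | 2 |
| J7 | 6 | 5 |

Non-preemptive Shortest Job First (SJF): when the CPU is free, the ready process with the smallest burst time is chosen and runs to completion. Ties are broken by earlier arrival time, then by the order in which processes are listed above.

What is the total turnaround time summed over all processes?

137

Schedule: | J2 0-5 | J6 5-7 | J3 7-10 | J7 10-15 | J4 15-26 | J1 26-38 | J5 38-51 |
Completion: J1=38  J2=5  J3=10  J4=26  J5=51  J6=7  J7=15
Turnaround = completion − arrival: J1=38, J2=5, J3=9, J4=25, J5=49, J6=2, J7=9
Total turnaround = 38 + 5 + 9 + 25 + 49 + 2 + 9 = 137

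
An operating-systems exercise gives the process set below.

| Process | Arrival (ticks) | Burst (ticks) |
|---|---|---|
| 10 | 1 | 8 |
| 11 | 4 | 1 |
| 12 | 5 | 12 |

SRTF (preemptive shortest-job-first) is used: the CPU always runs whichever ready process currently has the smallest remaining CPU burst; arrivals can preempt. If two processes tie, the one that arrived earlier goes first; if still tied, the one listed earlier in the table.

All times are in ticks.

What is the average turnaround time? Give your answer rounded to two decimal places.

9.00

Schedule: | idle 0-1 | 10 1-4 | 11 4-5 | 10 5-10 | 12 10-22 |
Completion: 10=10  11=5  12=22
Turnaround times: 10=9, 11=1, 12=17
Average turnaround = (9+1+17) / 3 = 27/3 = 9.00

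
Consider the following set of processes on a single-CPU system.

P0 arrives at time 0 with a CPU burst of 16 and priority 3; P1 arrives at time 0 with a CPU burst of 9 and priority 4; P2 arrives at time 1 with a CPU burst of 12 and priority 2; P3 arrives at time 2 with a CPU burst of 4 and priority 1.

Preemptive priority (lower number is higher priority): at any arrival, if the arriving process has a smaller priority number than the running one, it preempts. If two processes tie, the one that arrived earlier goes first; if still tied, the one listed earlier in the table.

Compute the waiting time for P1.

32

Timeline: | P0 0-1 | P2 1-2 | P3 2-6 | P2 6-17 | P0 17-32 | P1 32-41 |
Completion: P0=32  P1=41  P2=17  P3=6
Waiting(P1) = turnaround − burst = 41 − 9 = 32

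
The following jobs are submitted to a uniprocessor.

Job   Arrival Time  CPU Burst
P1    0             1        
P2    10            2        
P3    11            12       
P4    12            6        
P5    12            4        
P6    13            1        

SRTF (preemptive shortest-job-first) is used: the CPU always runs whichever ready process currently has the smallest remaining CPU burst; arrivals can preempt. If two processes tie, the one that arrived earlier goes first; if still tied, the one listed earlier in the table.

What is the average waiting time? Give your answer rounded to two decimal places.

Schedule: | P1 0-1 | idle 1-10 | P2 10-12 | P5 12-13 | P6 13-14 | P5 14-17 | P4 17-23 | P3 23-35 |
Completion: P1=1  P2=12  P3=35  P4=23  P5=17  P6=14
Waiting times: P1=0, P2=0, P3=12, P4=5, P5=1, P6=0
Average waiting = (0+0+12+5+1+0) / 6 = 18/6 = 3.00

3.00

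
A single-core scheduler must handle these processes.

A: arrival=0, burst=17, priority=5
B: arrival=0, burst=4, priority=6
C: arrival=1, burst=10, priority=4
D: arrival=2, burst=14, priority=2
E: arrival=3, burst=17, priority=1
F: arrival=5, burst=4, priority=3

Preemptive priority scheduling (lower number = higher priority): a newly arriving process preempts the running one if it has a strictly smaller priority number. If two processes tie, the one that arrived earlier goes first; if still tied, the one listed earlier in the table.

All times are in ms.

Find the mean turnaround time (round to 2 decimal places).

Schedule: | A 0-1 | C 1-2 | D 2-3 | E 3-20 | D 20-33 | F 33-37 | C 37-46 | A 46-62 | B 62-66 |
Completion: A=62  B=66  C=46  D=33  E=20  F=37
Turnaround (C−A): A=62  B=66  C=45  D=31  E=17  F=32
Turnaround times: A=62, B=66, C=45, D=31, E=17, F=32
Average turnaround = (62+66+45+31+17+32) / 6 = 253/6 = 42.17

42.17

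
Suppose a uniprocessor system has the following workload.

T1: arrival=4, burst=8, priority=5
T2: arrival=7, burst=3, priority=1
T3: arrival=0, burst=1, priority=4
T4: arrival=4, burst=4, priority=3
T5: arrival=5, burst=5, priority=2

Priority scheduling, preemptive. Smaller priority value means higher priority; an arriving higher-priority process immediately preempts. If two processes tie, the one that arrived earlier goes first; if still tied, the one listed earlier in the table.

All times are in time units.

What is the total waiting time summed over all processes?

Schedule: | T3 0-1 | idle 1-4 | T4 4-5 | T5 5-7 | T2 7-10 | T5 10-13 | T4 13-16 | T1 16-24 |
Completion: T1=24  T2=10  T3=1  T4=16  T5=13
Turnaround (C−A): T1=20  T2=3  T3=1  T4=12  T5=8
Waiting = turnaround − burst: T1=12, T2=0, T3=0, T4=8, T5=3
Total waiting = 12 + 0 + 0 + 8 + 3 = 23

23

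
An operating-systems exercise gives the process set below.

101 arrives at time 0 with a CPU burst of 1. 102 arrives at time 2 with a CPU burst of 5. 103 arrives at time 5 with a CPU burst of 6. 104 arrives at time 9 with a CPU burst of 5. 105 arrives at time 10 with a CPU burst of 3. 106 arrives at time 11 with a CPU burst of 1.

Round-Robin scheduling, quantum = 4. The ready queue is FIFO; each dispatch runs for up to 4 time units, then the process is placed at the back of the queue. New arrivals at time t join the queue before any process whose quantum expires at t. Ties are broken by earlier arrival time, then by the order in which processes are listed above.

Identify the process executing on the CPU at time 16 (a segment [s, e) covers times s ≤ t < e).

Gantt: | 101 0-1 | idle 1-2 | 102 2-6 | 103 6-10 | 102 10-11 | 104 11-15 | 105 15-18 | 103 18-20 | 106 20-21 | 104 21-22 |
Completion: 101=1  102=11  103=20  104=22  105=18  106=21
Turnaround (C−A): 101=1  102=9  103=15  104=13  105=8  106=10

105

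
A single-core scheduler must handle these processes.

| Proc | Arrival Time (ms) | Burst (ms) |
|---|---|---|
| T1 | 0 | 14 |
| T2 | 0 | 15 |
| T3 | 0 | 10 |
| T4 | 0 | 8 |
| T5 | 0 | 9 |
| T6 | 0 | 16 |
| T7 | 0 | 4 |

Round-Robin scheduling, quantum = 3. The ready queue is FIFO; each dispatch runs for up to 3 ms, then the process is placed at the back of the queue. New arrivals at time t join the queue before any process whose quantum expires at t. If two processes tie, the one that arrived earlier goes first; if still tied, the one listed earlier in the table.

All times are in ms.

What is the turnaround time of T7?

Gantt: | T1 0-3 | T2 3-6 | T3 6-9 | T4 9-12 | T5 12-15 | T6 15-18 | T7 18-21 | T1 21-24 | T2 24-27 | T3 27-30 | T4 30-33 | T5 33-36 | T6 36-39 | T7 39-40 | T1 40-43 | T2 43-46 | T3 46-49 | T4 49-51 | T5 51-54 | T6 54-57 | T1 57-60 | T2 60-63 | T3 63-64 | T6 64-67 | T1 67-69 | T2 69-72 | T6 72-76 |
Completion: T1=69  T2=72  T3=64  T4=51  T5=54  T6=76  T7=40
Turnaround (C−A): T1=69  T2=72  T3=64  T4=51  T5=54  T6=76  T7=40
Turnaround(T7) = completion − arrival = 40 − 0 = 40

40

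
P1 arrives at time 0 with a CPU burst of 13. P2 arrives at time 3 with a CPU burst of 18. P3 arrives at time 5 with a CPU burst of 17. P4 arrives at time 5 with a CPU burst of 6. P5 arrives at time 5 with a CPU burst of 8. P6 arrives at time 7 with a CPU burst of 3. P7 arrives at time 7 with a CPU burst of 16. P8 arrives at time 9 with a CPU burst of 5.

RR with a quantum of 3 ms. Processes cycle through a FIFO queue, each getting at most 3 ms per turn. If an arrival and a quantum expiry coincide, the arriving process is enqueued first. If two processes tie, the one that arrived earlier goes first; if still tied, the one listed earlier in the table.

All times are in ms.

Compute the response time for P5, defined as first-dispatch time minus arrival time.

10

Gantt: | P1 0-3 | P2 3-6 | P1 6-9 | P3 9-12 | P4 12-15 | P5 15-18 | P2 18-21 | P6 21-24 | P7 24-27 | P8 27-30 | P1 30-33 | P3 33-36 | P4 36-39 | P5 39-42 | P2 42-45 | P7 45-48 | P8 48-50 | P1 50-53 | P3 53-56 | P5 56-58 | P2 58-61 | P7 61-64 | P1 64-65 | P3 65-68 | P2 68-71 | P7 71-74 | P3 74-77 | P2 77-80 | P7 80-83 | P3 83-85 | P7 85-86 |
Completion: P1=65  P2=80  P3=85  P4=39  P5=58  P6=24  P7=86  P8=50
Response(P5) = first start − arrival = 15 − 5 = 10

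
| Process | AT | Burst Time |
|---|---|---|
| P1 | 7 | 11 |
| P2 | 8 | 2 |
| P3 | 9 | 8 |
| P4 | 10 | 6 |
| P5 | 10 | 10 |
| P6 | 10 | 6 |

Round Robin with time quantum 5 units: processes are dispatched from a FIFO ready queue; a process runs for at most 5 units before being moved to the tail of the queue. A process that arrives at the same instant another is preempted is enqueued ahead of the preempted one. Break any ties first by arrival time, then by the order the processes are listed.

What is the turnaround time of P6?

39

Gantt: | idle 0-7 | P1 7-12 | P2 12-14 | P3 14-19 | P4 19-24 | P5 24-29 | P6 29-34 | P1 34-39 | P3 39-42 | P4 42-43 | P5 43-48 | P6 48-49 | P1 49-50 |
Completion: P1=50  P2=14  P3=42  P4=43  P5=48  P6=49
Turnaround(P6) = completion − arrival = 49 − 10 = 39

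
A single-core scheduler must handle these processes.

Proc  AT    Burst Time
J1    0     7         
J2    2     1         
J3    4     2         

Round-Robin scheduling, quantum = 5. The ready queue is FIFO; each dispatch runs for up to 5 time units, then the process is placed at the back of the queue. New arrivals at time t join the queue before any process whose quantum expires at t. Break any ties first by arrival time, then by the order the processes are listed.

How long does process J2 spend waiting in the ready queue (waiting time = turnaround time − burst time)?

3

Gantt: | J1 0-5 | J2 5-6 | J3 6-8 | J1 8-10 |
Completion: J1=10  J2=6  J3=8
Waiting(J2) = turnaround − burst = 4 − 1 = 3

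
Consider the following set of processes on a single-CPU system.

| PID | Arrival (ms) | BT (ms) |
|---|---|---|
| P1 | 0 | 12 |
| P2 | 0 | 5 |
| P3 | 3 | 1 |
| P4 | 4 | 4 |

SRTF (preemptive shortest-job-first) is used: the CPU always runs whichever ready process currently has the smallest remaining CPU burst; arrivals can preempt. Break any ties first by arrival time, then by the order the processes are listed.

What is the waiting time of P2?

Gantt: | P2 0-3 | P3 3-4 | P2 4-6 | P4 6-10 | P1 10-22 |
Completion: P1=22  P2=6  P3=4  P4=10
Turnaround (C−A): P1=22  P2=6  P3=1  P4=6
Waiting(P2) = turnaround − burst = 6 − 5 = 1

1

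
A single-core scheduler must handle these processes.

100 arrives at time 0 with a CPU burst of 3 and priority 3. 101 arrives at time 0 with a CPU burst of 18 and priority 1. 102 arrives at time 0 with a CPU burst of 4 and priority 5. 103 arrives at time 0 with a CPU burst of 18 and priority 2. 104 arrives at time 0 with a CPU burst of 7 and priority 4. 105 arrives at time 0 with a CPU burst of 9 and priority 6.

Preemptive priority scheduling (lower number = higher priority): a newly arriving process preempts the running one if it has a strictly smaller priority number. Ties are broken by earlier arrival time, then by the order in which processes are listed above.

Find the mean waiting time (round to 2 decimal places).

Gantt: | 101 0-18 | 103 18-36 | 100 36-39 | 104 39-46 | 102 46-50 | 105 50-59 |
Completion: 100=39  101=18  102=50  103=36  104=46  105=59
Waiting times: 100=36, 101=0, 102=46, 103=18, 104=39, 105=50
Average waiting = (36+0+46+18+39+50) / 6 = 189/6 = 31.50

31.50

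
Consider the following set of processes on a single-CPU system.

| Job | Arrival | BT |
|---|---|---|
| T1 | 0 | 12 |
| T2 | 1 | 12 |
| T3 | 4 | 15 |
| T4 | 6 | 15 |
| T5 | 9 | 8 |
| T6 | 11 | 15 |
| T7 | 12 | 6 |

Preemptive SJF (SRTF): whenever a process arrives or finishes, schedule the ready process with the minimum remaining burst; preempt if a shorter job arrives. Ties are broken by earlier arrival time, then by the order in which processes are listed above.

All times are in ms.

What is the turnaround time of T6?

Timeline: | T1 0-12 | T7 12-18 | T5 18-26 | T2 26-38 | T3 38-53 | T4 53-68 | T6 68-83 |
Completion: T1=12  T2=38  T3=53  T4=68  T5=26  T6=83  T7=18
Turnaround(T6) = completion − arrival = 83 − 11 = 72

72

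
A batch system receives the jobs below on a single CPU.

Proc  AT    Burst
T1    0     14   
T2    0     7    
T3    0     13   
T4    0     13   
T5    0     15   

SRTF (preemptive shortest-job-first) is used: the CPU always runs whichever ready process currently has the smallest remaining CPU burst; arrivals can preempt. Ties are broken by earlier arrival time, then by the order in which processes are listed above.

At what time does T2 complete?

Schedule: | T2 0-7 | T3 7-20 | T4 20-33 | T1 33-47 | T5 47-62 |
Completion: T1=47  T2=7  T3=20  T4=33  T5=62

7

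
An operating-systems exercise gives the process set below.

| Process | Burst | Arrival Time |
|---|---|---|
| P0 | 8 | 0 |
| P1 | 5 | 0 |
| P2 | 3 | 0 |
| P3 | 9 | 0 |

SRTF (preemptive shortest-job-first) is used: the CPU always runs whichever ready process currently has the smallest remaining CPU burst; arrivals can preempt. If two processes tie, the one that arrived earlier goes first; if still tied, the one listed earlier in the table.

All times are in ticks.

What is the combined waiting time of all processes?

Schedule: | P2 0-3 | P1 3-8 | P0 8-16 | P3 16-25 |
Completion: P0=16  P1=8  P2=3  P3=25
Turnaround (C−A): P0=16  P1=8  P2=3  P3=25
Waiting = turnaround − burst: P0=8, P1=3, P2=0, P3=16
Total waiting = 8 + 3 + 0 + 16 = 27

27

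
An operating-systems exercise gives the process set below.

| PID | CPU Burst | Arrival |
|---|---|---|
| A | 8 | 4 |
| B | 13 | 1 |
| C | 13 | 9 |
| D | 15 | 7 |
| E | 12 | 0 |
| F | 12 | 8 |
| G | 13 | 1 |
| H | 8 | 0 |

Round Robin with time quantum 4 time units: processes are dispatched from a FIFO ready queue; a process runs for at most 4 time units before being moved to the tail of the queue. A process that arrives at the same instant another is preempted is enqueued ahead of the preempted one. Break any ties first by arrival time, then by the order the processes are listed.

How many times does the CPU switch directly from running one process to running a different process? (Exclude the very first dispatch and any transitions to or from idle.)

25

Timeline: | E 0-4 | H 4-8 | B 8-12 | G 12-16 | A 16-20 | E 20-24 | D 24-28 | F 28-32 | H 32-36 | C 36-40 | B 40-44 | G 44-48 | A 48-52 | E 52-56 | D 56-60 | F 60-64 | C 64-68 | B 68-72 | G 72-76 | D 76-80 | F 80-84 | C 84-88 | B 88-89 | G 89-90 | D 90-93 | C 93-94 |
Completion: A=52  B=89  C=94  D=93  E=56  F=84  G=90  H=36
Turnaround (C−A): A=48  B=88  C=85  D=86  E=56  F=76  G=89  H=36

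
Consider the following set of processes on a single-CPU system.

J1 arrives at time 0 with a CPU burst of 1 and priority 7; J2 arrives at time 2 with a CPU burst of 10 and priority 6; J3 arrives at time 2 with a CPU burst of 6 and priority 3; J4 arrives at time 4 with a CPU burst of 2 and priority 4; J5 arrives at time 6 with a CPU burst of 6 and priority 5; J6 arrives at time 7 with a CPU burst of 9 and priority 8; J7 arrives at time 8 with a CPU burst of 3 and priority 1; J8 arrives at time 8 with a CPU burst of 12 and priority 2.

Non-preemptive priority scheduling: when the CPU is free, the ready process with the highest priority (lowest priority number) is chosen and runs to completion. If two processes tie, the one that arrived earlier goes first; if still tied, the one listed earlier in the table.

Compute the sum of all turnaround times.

153

Gantt: | J1 0-1 | idle 1-2 | J3 2-8 | J7 8-11 | J8 11-23 | J4 23-25 | J5 25-31 | J2 31-41 | J6 41-50 |
Completion: J1=1  J2=41  J3=8  J4=25  J5=31  J6=50  J7=11  J8=23
Turnaround (C−A): J1=1  J2=39  J3=6  J4=21  J5=25  J6=43  J7=3  J8=15
Turnaround = completion − arrival: J1=1, J2=39, J3=6, J4=21, J5=25, J6=43, J7=3, J8=15
Total turnaround = 1 + 39 + 6 + 21 + 25 + 43 + 3 + 15 = 153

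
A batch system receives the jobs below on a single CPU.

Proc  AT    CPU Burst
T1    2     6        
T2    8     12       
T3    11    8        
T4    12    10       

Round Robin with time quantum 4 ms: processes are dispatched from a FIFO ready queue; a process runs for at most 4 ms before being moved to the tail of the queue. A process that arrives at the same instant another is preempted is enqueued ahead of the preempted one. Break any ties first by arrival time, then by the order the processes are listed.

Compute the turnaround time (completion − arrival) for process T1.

6

Gantt: | idle 0-2 | T1 2-8 | T2 8-12 | T3 12-16 | T4 16-20 | T2 20-24 | T3 24-28 | T4 28-32 | T2 32-36 | T4 36-38 |
Completion: T1=8  T2=36  T3=28  T4=38
Turnaround (C−A): T1=6  T2=28  T3=17  T4=26
Turnaround(T1) = completion − arrival = 8 − 2 = 6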